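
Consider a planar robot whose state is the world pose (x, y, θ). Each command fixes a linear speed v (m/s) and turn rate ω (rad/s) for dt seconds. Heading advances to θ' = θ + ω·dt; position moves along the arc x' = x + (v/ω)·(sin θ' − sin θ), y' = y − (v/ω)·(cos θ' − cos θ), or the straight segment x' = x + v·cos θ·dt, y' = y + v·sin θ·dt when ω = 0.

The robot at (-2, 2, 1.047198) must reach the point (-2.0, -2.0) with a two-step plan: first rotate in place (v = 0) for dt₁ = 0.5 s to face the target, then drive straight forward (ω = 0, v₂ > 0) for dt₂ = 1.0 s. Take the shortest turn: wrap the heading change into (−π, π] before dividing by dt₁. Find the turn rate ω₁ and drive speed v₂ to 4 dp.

heading to target = atan2(-2−2, -2−-2) = -1.5708
Δθ = wrap(-1.5708 − 1.0472) = -2.6180; ω₁ = Δθ/dt₁ = -5.2360
distance = √((-2−-2)² + (-2−2)²) = 4.0000; v₂ = distance/dt₂ = 4.0000

ω₁ = -5.2360, v₂ = 4.0000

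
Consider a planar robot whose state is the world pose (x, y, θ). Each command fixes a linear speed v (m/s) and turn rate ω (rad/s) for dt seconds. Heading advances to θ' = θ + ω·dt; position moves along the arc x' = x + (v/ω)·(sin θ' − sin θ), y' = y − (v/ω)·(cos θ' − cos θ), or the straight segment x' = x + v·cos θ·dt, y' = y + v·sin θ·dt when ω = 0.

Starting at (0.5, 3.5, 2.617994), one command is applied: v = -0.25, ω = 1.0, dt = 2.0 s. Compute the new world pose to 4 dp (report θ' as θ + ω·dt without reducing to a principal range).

θ' = 2.6180 + 1.0·2.0 = 4.6180
R = v/ω = -0.25/1.0 = -0.2500
x' = 0.5 + -0.2500·(sin 4.6180 − sin 2.6180) = 0.8739
y' = 3.5 − -0.2500·(cos 4.6180 − cos 2.6180) = 3.6929

(0.8739, 3.6929, 4.6180)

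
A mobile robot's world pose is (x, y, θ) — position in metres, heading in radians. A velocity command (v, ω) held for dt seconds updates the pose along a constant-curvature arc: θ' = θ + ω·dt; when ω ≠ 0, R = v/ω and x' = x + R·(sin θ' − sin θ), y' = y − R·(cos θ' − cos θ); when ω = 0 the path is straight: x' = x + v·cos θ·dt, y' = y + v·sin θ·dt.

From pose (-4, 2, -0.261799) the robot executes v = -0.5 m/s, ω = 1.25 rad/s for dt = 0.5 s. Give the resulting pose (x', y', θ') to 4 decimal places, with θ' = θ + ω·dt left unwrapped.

θ' = -0.2618 + 1.25·0.5 = 0.3632
R = v/ω = -0.5/1.25 = -0.4000
x' = -4 + -0.4000·(sin 0.3632 − sin -0.2618) = -4.2456
y' = 2 − -0.4000·(cos 0.3632 − cos -0.2618) = 1.9875

(-4.2456, 1.9875, 0.3632)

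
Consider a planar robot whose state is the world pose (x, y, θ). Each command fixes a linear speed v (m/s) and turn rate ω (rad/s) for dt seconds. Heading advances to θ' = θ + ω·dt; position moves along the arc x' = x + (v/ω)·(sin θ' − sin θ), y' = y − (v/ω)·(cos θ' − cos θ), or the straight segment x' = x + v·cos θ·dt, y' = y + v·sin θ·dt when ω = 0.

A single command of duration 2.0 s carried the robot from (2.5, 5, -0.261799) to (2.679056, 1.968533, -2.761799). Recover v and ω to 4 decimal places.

Δθ = -2.761799 − -0.261799 = -2.500000
ω = Δθ/dt = -2.500000/2.0 = -1.2500
R = −Δy/(cos θ' − cos θ) = -1.6000
v = R·ω = -1.6000·-1.2500 = 2.0000

v = 2.0000, ω = -1.2500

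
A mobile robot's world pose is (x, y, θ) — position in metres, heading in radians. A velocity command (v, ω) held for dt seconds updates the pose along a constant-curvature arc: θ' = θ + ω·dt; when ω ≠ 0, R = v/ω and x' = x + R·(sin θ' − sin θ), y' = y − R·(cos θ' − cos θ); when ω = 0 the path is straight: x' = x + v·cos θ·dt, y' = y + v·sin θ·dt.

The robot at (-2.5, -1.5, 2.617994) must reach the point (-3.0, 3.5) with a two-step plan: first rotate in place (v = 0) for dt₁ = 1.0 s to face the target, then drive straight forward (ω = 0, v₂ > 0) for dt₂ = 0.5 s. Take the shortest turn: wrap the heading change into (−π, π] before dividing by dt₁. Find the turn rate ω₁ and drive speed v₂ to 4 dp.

ω₁ = -0.9475, v₂ = 10.0499

heading to target = atan2(3.5−-1.5, -3−-2.5) = 1.6705
Δθ = wrap(1.6705 − 2.6180) = -0.9475; ω₁ = Δθ/dt₁ = -0.9475
distance = √((-3−-2.5)² + (3.5−-1.5)²) = 5.0249; v₂ = distance/dt₂ = 10.0499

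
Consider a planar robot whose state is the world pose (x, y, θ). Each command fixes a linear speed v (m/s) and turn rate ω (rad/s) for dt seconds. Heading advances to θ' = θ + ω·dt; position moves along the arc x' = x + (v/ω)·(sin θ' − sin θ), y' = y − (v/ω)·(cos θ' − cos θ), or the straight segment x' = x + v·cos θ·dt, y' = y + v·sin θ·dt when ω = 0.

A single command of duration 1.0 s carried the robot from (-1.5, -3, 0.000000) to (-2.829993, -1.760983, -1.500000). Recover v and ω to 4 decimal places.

v = -2.0000, ω = -1.5000

Δθ = -1.500000 − 0.000000 = -1.500000
ω = Δθ/dt = -1.500000/1.0 = -1.5000
R = Δx/(sin θ' − sin θ) = 1.3333
v = R·ω = 1.3333·-1.5000 = -2.0000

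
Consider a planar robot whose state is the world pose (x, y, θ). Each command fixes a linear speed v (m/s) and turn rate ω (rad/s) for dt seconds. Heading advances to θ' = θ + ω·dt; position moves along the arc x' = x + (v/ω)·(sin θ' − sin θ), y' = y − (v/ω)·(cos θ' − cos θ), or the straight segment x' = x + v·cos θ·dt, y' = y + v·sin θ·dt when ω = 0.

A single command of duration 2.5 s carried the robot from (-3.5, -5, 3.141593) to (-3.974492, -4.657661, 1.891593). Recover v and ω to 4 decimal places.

Δθ = 1.891593 − 3.141593 = -1.250000
ω = Δθ/dt = -1.250000/2.5 = -0.5000
R = Δx/(sin θ' − sin θ) = -0.5000
v = R·ω = -0.5000·-0.5000 = 0.2500

v = 0.2500, ω = -0.5000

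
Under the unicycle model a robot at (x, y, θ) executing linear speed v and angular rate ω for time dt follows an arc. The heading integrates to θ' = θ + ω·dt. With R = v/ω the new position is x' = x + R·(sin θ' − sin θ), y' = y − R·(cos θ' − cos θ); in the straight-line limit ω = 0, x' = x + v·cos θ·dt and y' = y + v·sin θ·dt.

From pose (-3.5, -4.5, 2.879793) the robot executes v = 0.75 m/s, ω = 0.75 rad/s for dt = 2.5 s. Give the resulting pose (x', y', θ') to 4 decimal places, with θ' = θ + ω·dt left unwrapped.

θ' = 2.8798 + 0.75·2.5 = 4.7548
R = v/ω = 0.75/0.75 = 1.0000
x' = -3.5 + 1.0000·(sin 4.7548 − sin 2.8798) = -4.7579
y' = -4.5 − 1.0000·(cos 4.7548 − cos 2.8798) = -5.5083

(-4.7579, -5.5083, 4.7548)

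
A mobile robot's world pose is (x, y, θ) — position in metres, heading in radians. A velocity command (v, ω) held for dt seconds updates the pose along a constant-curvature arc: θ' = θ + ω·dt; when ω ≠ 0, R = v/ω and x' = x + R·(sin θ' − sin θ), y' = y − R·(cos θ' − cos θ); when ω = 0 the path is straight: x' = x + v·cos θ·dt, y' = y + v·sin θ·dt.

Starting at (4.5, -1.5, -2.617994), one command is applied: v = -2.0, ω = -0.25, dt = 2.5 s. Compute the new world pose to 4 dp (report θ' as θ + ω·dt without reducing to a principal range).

θ' = -2.6180 + -0.25·2.5 = -3.2430
R = v/ω = -2.0/-0.25 = 8.0000
x' = 4.5 + 8.0000·(sin -3.2430 − sin -2.6180) = 9.3098
y' = -1.5 − 8.0000·(cos -3.2430 − cos -2.6180) = -0.4693

(9.3098, -0.4693, -3.2430)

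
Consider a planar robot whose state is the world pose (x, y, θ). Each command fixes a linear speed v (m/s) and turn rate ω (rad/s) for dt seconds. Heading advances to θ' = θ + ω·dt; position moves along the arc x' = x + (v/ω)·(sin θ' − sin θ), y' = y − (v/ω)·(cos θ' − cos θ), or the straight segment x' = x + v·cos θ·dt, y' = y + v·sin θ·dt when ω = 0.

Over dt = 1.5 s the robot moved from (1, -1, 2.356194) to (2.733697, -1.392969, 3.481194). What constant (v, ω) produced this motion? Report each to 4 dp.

Δθ = 3.481194 − 2.356194 = 1.125000
ω = Δθ/dt = 1.125000/1.5 = 0.7500
R = Δx/(sin θ' − sin θ) = -1.6667
v = R·ω = -1.6667·0.7500 = -1.2500

v = -1.2500, ω = 0.7500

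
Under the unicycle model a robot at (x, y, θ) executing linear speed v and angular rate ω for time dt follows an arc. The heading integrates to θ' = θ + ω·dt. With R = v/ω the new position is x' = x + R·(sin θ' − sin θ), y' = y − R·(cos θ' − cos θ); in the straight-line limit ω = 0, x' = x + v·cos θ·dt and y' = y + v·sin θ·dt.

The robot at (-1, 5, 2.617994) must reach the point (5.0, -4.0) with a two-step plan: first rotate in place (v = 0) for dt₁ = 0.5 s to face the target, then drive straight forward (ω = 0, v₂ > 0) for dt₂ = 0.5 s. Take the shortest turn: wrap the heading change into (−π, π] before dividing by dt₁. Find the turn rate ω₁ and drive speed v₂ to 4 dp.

heading to target = atan2(-4−5, 5−-1) = -0.9828
Δθ = wrap(-0.9828 − 2.6180) = 2.6824; ω₁ = Δθ/dt₁ = 5.3648
distance = √((5−-1)² + (-4−5)²) = 10.8167; v₂ = distance/dt₂ = 21.6333

ω₁ = 5.3648, v₂ = 21.6333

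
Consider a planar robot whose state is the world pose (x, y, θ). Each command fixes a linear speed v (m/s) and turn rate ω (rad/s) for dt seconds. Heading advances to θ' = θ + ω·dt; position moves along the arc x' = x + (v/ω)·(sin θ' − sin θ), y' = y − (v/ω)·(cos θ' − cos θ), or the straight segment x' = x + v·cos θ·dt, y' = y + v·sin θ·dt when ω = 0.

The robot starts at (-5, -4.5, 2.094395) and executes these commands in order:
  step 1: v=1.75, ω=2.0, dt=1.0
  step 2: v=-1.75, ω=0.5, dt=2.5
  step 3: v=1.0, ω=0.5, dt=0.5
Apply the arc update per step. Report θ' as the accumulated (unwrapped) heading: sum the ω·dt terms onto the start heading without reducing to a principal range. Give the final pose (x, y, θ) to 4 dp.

(-6.1571, -0.6974, 5.5944)

step 1: θ'=4.0944 (R=0.8750) → pose (-6.4709, -4.4305, 4.0944)
step 2: θ'=5.3444 (R=-3.5000) → pose (-6.4996, -0.3349, 5.3444)
step 3: θ'=5.5944 (R=2.0000) → pose (-6.1571, -0.6974, 5.5944)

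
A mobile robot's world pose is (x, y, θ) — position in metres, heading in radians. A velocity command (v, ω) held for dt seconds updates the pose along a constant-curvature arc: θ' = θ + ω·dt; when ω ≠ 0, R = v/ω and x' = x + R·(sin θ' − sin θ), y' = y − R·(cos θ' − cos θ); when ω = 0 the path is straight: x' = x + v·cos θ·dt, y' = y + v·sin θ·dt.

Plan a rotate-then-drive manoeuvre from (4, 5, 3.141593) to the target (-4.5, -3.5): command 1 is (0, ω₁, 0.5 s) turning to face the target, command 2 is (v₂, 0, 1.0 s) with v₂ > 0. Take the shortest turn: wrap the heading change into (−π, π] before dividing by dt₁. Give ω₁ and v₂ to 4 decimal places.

ω₁ = 1.5708, v₂ = 12.0208

heading to target = atan2(-3.5−5, -4.5−4) = -2.3562
Δθ = wrap(-2.3562 − 3.1416) = 0.7854; ω₁ = Δθ/dt₁ = 1.5708
distance = √((-4.5−4)² + (-3.5−5)²) = 12.0208; v₂ = distance/dt₂ = 12.0208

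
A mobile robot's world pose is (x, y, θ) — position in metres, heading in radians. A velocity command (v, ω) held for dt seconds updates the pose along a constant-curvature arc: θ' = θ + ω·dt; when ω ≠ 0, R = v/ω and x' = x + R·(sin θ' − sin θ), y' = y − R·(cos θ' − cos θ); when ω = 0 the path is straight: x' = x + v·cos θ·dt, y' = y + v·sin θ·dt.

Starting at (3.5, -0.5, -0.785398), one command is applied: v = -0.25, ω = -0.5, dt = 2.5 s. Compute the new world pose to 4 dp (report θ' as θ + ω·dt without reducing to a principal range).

(3.4066, 0.0776, -2.0354)

θ' = -0.7854 + -0.5·2.5 = -2.0354
R = v/ω = -0.25/-0.5 = 0.5000
x' = 3.5 + 0.5000·(sin -2.0354 − sin -0.7854) = 3.4066
y' = -0.5 − 0.5000·(cos -2.0354 − cos -0.7854) = 0.0776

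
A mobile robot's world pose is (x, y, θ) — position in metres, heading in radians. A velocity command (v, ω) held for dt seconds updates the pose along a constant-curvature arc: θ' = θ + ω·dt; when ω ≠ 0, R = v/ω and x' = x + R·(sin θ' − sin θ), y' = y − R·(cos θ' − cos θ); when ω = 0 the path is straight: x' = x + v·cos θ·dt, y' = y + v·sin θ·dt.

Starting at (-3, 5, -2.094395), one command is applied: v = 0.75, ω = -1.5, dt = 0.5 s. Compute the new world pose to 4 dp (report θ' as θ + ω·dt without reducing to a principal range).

(-3.2866, 4.7719, -2.8444)

θ' = -2.0944 + -1.5·0.5 = -2.8444
R = v/ω = 0.75/-1.5 = -0.5000
x' = -3 + -0.5000·(sin -2.8444 − sin -2.0944) = -3.2866
y' = 5 − -0.5000·(cos -2.8444 − cos -2.0944) = 4.7719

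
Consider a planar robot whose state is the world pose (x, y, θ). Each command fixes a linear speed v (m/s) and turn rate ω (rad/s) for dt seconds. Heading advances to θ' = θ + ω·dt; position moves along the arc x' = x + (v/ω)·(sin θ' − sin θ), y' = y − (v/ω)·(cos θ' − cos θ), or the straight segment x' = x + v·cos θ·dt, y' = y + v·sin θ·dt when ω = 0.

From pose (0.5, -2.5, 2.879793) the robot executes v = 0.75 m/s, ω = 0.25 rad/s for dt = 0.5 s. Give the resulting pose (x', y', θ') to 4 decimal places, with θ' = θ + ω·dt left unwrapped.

(0.1327, -2.4258, 3.0048)

θ' = 2.8798 + 0.25·0.5 = 3.0048
R = v/ω = 0.75/0.25 = 3.0000
x' = 0.5 + 3.0000·(sin 3.0048 − sin 2.8798) = 0.1327
y' = -2.5 − 3.0000·(cos 3.0048 − cos 2.8798) = -2.4258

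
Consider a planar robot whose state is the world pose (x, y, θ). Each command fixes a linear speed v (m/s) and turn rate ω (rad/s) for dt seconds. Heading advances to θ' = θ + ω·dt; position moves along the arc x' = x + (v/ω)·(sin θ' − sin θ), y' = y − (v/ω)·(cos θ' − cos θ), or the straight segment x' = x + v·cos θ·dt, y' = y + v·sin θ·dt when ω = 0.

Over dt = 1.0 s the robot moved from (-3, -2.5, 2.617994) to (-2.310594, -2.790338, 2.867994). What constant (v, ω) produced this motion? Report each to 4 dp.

v = -0.7500, ω = 0.2500

Δθ = 2.867994 − 2.617994 = 0.250000
ω = Δθ/dt = 0.250000/1.0 = 0.2500
R = Δx/(sin θ' − sin θ) = -3.0000
v = R·ω = -3.0000·0.2500 = -0.7500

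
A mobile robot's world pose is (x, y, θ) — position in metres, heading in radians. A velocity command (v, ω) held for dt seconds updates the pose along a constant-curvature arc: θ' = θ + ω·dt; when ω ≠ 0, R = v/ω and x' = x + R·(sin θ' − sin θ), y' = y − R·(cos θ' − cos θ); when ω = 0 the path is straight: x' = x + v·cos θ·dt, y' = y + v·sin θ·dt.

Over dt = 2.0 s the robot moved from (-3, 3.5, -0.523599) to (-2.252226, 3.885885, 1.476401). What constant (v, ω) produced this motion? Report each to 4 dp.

Δθ = 1.476401 − -0.523599 = 2.000000
ω = Δθ/dt = 2.000000/2.0 = 1.0000
R = Δx/(sin θ' − sin θ) = 0.5000
v = R·ω = 0.5000·1.0000 = 0.5000

v = 0.5000, ω = 1.0000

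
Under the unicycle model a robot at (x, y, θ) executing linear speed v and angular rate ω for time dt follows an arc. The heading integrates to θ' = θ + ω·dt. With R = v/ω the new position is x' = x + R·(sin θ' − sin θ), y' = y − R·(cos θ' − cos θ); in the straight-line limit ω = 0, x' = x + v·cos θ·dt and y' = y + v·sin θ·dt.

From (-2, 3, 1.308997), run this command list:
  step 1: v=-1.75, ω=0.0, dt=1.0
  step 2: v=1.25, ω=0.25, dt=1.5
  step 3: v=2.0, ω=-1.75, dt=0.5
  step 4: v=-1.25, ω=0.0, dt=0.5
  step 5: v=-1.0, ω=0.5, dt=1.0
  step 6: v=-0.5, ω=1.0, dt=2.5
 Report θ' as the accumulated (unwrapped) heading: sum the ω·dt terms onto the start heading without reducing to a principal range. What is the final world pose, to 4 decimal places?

step 1: θ'=1.3090 (straight) → pose (-2.4529, 1.3096, 1.3090)
step 2: θ'=1.6840 (R=5.0000) → pose (-2.3146, 3.1685, 1.6840)
step 3: θ'=0.8090 (R=-1.1429) → pose (-2.0060, 4.0864, 0.8090)
step 4: θ'=0.8090 (straight) → pose (-2.4374, 3.6342, 0.8090)
step 5: θ'=1.3090 (R=-2.0000) → pose (-2.9220, 2.7714, 1.3090)
step 6: θ'=3.8090 (R=-0.5000) → pose (-2.1296, 2.2493, 3.8090)

(-2.1296, 2.2493, 3.8090)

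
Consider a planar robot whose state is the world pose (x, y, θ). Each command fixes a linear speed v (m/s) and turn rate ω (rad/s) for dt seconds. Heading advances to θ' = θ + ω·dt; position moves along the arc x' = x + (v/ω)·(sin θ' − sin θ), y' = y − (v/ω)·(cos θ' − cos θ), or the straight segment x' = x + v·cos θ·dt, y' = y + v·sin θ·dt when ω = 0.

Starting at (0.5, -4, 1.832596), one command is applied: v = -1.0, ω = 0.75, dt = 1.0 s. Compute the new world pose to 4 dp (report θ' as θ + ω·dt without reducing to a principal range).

θ' = 1.8326 + 0.75·1.0 = 2.5826
R = v/ω = -1.0/0.75 = -1.3333
x' = 0.5 + -1.3333·(sin 2.5826 − sin 1.8326) = 1.0808
y' = -4 − -1.3333·(cos 2.5826 − cos 1.8326) = -4.7853

(1.0808, -4.7853, 2.5826)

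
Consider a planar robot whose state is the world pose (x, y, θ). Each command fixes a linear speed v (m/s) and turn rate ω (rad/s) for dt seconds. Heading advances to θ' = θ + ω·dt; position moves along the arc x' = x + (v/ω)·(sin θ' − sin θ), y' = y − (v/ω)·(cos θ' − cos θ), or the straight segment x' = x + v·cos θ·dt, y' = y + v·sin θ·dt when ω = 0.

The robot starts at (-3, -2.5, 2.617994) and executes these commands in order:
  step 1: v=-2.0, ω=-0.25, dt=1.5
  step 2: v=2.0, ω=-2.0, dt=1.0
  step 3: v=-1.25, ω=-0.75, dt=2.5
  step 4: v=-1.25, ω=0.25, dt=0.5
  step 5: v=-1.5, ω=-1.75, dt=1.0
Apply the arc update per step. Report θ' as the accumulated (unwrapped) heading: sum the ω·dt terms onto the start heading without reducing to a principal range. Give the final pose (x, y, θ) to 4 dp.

step 1: θ'=2.2430 (R=8.0000) → pose (-0.7404, -4.4465, 2.2430)
step 2: θ'=0.2430 (R=-1.0000) → pose (-0.1985, -2.8532, 0.2430)
step 3: θ'=-1.6320 (R=1.6667) → pose (-2.2631, -1.1336, -1.6320)
step 4: θ'=-1.5070 (R=-5.0000) → pose (-2.2639, -0.5090, -1.5070)
step 5: θ'=-3.2570 (R=0.8571) → pose (-1.3098, 0.3971, -3.2570)

(-1.3098, 0.3971, -3.2570)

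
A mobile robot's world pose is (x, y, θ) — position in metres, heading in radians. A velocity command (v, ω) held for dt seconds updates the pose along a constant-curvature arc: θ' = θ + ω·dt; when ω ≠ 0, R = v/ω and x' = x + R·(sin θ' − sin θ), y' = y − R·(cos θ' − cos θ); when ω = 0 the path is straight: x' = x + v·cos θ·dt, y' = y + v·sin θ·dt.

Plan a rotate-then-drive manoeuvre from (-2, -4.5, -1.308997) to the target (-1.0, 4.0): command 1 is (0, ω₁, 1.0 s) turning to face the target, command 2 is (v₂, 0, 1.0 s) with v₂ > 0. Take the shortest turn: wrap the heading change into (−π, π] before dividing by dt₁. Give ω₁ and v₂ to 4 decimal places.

ω₁ = 2.7627, v₂ = 8.5586

heading to target = atan2(4−-4.5, -1−-2) = 1.4537
Δθ = wrap(1.4537 − -1.3090) = 2.7627; ω₁ = Δθ/dt₁ = 2.7627
distance = √((-1−-2)² + (4−-4.5)²) = 8.5586; v₂ = distance/dt₂ = 8.5586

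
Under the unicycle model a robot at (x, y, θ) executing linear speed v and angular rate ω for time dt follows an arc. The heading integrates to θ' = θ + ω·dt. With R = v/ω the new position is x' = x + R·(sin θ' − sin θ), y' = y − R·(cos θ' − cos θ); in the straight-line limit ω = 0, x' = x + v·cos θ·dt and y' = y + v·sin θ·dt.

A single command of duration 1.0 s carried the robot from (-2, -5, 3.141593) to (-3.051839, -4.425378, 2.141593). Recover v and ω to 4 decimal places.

v = 1.2500, ω = -1.0000

Δθ = 2.141593 − 3.141593 = -1.000000
ω = Δθ/dt = -1.000000/1.0 = -1.0000
R = Δx/(sin θ' − sin θ) = -1.2500
v = R·ω = -1.2500·-1.0000 = 1.2500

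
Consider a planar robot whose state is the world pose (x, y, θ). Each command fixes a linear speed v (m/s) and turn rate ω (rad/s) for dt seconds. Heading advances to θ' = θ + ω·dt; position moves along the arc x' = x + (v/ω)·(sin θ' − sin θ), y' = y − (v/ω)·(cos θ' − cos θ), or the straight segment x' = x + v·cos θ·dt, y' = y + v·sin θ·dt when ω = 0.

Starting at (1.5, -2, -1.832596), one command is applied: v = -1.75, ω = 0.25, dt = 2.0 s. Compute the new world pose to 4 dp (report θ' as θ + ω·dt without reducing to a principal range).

θ' = -1.8326 + 0.25·2.0 = -1.3326
R = v/ω = -1.75/0.25 = -7.0000
x' = 1.5 + -7.0000·(sin -1.3326 − sin -1.8326) = 1.5409
y' = -2 − -7.0000·(cos -1.3326 − cos -1.8326) = 1.4634

(1.5409, 1.4634, -1.3326)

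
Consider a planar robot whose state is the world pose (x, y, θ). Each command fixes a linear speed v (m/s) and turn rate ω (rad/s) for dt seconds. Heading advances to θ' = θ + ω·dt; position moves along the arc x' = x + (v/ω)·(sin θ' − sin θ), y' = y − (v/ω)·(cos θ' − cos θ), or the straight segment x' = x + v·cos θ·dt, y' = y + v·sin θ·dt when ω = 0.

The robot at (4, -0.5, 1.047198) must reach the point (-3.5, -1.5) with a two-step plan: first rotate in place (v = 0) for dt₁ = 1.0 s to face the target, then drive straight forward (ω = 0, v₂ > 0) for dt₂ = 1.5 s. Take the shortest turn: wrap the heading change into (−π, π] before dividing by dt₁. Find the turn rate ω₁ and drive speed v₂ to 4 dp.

ω₁ = 2.2269, v₂ = 5.0442

heading to target = atan2(-1.5−-0.5, -3.5−4) = -3.0090
Δθ = wrap(-3.0090 − 1.0472) = 2.2269; ω₁ = Δθ/dt₁ = 2.2269
distance = √((-3.5−4)² + (-1.5−-0.5)²) = 7.5664; v₂ = distance/dt₂ = 5.0442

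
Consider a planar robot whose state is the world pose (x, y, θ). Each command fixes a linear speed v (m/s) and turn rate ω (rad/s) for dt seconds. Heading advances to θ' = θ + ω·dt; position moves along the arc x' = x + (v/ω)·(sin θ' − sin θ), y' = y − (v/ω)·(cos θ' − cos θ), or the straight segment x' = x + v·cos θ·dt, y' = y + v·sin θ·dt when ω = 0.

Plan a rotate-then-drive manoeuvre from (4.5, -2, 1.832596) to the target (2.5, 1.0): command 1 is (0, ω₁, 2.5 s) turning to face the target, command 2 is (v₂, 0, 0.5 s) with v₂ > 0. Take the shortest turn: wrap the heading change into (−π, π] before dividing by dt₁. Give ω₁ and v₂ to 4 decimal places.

heading to target = atan2(1−-2, 2.5−4.5) = 2.1588
Δθ = wrap(2.1588 − 1.8326) = 0.3262; ω₁ = Δθ/dt₁ = 0.1305
distance = √((2.5−4.5)² + (1−-2)²) = 3.6056; v₂ = distance/dt₂ = 7.2111

ω₁ = 0.1305, v₂ = 7.2111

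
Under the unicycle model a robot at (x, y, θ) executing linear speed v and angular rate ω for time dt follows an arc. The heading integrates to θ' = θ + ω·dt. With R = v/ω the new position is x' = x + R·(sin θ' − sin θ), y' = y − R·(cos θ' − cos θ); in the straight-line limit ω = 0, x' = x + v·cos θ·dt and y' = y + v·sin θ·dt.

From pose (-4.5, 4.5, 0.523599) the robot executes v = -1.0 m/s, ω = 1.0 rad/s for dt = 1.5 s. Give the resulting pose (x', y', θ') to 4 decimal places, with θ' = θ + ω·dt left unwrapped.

(-4.8992, 3.1965, 2.0236)

θ' = 0.5236 + 1.0·1.5 = 2.0236
R = v/ω = -1.0/1.0 = -1.0000
x' = -4.5 + -1.0000·(sin 2.0236 − sin 0.5236) = -4.8992
y' = 4.5 − -1.0000·(cos 2.0236 − cos 0.5236) = 3.1965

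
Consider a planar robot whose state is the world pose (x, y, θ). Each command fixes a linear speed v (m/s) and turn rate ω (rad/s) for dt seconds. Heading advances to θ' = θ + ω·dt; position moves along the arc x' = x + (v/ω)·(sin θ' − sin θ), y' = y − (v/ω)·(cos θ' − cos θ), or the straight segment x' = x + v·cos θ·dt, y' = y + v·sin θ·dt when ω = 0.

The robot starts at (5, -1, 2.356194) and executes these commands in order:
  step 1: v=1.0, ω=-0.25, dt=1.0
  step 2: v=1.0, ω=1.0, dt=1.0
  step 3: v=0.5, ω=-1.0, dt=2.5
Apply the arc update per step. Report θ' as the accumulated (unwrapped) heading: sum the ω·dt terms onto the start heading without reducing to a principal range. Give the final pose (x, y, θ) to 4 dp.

step 1: θ'=2.1062 (R=-4.0000) → pose (4.3882, -0.2123, 2.1062)
step 2: θ'=3.1062 (R=1.0000) → pose (3.5635, 0.2769, 3.1062)
step 3: θ'=0.6062 (R=-0.5000) → pose (3.2963, 1.1875, 0.6062)

(3.2963, 1.1875, 0.6062)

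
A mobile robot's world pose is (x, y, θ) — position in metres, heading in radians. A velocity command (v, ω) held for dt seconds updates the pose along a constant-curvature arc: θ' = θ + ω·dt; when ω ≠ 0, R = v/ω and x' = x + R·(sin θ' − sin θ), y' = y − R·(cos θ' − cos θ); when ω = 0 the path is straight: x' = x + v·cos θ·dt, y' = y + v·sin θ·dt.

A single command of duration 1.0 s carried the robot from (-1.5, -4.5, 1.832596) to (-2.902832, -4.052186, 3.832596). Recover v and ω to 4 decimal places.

Δθ = 3.832596 − 1.832596 = 2.000000
ω = Δθ/dt = 2.000000/1.0 = 2.0000
R = Δx/(sin θ' − sin θ) = 0.8750
v = R·ω = 0.8750·2.0000 = 1.7500

v = 1.7500, ω = 2.0000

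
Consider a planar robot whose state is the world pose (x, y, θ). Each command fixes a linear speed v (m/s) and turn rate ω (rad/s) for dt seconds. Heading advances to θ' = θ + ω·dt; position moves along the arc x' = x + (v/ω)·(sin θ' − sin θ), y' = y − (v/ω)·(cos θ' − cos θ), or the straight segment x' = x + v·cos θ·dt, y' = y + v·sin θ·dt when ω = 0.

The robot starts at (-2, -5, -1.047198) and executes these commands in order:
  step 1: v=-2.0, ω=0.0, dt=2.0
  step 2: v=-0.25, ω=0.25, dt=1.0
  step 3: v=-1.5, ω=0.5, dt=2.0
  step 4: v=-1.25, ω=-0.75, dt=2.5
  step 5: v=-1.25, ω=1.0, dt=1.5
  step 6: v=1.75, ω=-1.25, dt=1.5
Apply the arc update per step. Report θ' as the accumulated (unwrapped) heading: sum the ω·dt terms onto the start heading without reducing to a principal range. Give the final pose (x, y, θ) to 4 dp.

(-8.9200, 0.6432, -2.0472)

step 1: θ'=-1.0472 (straight) → pose (-4.0000, -1.5359, -1.0472)
step 2: θ'=-0.7972 (R=-1.0000) → pose (-4.1506, -1.3372, -0.7972)
step 3: θ'=0.2028 (R=-3.0000) → pose (-6.9011, -0.4948, 0.2028)
step 4: θ'=-1.6722 (R=1.6667) → pose (-8.8949, 1.3064, -1.6722)
step 5: θ'=-0.1722 (R=-1.2500) → pose (-9.9243, 2.6645, -0.1722)
step 6: θ'=-2.0472 (R=-1.4000) → pose (-8.9200, 0.6432, -2.0472)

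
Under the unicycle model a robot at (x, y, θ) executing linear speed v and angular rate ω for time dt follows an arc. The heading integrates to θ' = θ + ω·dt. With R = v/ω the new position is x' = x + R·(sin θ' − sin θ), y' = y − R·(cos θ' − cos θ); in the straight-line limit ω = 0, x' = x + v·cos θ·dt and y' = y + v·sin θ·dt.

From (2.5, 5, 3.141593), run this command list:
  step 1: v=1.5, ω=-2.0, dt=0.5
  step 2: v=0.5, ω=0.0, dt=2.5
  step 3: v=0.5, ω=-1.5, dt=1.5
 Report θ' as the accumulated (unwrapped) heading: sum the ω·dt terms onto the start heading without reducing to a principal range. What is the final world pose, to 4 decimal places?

(1.5101, 6.9081, -0.1084)

step 1: θ'=2.1416 (R=-0.7500) → pose (1.8689, 5.3448, 2.1416)
step 2: θ'=2.1416 (straight) → pose (1.1935, 6.3966, 2.1416)
step 3: θ'=-0.1084 (R=-0.3333) → pose (1.5101, 6.9081, -0.1084)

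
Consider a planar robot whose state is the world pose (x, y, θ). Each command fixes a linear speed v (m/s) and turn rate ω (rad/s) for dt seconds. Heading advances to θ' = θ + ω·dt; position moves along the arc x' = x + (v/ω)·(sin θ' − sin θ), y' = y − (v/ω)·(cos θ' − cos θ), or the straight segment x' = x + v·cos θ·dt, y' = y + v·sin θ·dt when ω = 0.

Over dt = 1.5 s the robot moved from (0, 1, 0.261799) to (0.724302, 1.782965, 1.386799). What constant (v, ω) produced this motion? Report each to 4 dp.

v = 0.7500, ω = 0.7500

Δθ = 1.386799 − 0.261799 = 1.125000
ω = Δθ/dt = 1.125000/1.5 = 0.7500
R = −Δy/(cos θ' − cos θ) = 1.0000
v = R·ω = 1.0000·0.7500 = 0.7500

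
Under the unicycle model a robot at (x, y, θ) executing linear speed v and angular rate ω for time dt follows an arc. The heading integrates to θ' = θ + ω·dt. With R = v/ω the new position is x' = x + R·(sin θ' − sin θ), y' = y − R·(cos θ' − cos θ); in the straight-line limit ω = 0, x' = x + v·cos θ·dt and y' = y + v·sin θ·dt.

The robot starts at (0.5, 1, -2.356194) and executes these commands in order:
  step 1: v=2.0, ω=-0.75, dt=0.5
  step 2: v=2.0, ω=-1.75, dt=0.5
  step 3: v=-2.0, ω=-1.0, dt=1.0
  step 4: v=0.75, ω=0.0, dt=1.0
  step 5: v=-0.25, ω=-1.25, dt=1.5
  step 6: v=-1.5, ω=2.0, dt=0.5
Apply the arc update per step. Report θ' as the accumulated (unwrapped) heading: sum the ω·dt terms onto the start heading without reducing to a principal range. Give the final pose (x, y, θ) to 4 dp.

step 1: θ'=-2.7312 (R=-2.6667) → pose (-0.3217, 0.4404, -2.7312)
step 2: θ'=-3.6062 (R=-1.1429) → pose (-1.2897, 0.4666, -3.6062)
step 3: θ'=-4.6062 (R=2.0000) → pose (-0.1971, -1.1094, -4.6062)
step 4: θ'=-4.6062 (straight) → pose (-0.2766, -0.3636, -4.6062)
step 5: θ'=-6.4812 (R=0.2000) → pose (-0.5148, -0.5809, -6.4812)
step 6: θ'=-5.4812 (R=-0.7500) → pose (-1.2014, -0.7948, -5.4812)

(-1.2014, -0.7948, -5.4812)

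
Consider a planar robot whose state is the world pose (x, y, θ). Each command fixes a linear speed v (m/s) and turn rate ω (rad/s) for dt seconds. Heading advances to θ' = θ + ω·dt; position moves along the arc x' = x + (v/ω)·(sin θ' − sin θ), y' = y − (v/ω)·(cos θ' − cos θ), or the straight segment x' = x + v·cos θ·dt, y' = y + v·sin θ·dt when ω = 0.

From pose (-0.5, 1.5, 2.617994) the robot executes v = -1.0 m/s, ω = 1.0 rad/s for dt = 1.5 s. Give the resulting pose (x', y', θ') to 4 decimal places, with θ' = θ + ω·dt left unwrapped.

θ' = 2.6180 + 1.0·1.5 = 4.1180
R = v/ω = -1.0/1.0 = -1.0000
x' = -0.5 + -1.0000·(sin 4.1180 − sin 2.6180) = 0.8285
y' = 1.5 − -1.0000·(cos 4.1180 − cos 2.6180) = 1.8060

(0.8285, 1.8060, 4.1180)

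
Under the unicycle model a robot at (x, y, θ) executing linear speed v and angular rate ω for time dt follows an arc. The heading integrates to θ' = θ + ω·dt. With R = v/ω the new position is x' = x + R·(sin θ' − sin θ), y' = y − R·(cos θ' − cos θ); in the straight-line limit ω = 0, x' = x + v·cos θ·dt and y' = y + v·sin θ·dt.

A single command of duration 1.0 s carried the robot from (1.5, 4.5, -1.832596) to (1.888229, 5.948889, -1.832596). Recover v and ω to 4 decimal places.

v = -1.5000, ω = 0.0000

Δθ = -1.832596 − -1.832596 = 0.000000
ω = Δθ/dt = 0.000000/1.0 = 0.0000
ω = 0 → v = (Δx·cos θ + Δy·sin θ)/dt = -1.5000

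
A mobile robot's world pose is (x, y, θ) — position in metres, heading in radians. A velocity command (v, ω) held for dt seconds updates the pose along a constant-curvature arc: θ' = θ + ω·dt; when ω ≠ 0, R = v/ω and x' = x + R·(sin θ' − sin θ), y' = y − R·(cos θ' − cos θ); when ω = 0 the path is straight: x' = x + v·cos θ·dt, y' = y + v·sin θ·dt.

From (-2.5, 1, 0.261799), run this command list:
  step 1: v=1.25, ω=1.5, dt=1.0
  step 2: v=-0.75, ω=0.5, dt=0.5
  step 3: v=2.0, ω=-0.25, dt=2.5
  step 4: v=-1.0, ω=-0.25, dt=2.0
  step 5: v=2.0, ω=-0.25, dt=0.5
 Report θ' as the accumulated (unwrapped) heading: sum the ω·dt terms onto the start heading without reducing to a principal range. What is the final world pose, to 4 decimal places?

step 1: θ'=1.7618 (R=0.8333) → pose (-1.8975, 1.9631, 1.7618)
step 2: θ'=2.0118 (R=-1.5000) → pose (-1.7813, 1.6076, 2.0118)
step 3: θ'=1.3868 (R=-8.0000) → pose (-2.4116, 6.4861, 1.3868)
step 4: θ'=0.8868 (R=4.0000) → pose (-3.2439, 4.6904, 0.8868)
step 5: θ'=0.7618 (R=-8.0000) → pose (-2.5653, 5.4239, 0.7618)

(-2.5653, 5.4239, 0.7618)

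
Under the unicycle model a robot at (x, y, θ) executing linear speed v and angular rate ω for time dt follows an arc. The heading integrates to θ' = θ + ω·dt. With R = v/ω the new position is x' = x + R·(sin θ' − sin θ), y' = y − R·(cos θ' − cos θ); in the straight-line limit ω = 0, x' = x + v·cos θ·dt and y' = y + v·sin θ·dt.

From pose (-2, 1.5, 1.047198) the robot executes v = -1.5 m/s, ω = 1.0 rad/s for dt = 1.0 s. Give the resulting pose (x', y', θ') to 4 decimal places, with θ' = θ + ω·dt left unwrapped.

θ' = 1.0472 + 1.0·1.0 = 2.0472
R = v/ω = -1.5/1.0 = -1.5000
x' = -2 + -1.5000·(sin 2.0472 − sin 1.0472) = -2.0339
y' = 1.5 − -1.5000·(cos 2.0472 − cos 1.0472) = 0.0621

(-2.0339, 0.0621, 2.0472)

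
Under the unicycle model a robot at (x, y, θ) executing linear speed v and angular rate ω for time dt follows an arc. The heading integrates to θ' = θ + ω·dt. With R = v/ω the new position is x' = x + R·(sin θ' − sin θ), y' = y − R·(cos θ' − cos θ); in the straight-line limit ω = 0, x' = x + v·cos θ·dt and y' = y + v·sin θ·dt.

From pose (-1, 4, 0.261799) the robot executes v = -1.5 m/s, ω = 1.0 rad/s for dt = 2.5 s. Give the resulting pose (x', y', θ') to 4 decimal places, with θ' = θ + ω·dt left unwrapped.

θ' = 0.2618 + 1.0·2.5 = 2.7618
R = v/ω = -1.5/1.0 = -1.5000
x' = -1 + -1.5000·(sin 2.7618 − sin 0.2618) = -1.1679
y' = 4 − -1.5000·(cos 2.7618 − cos 0.2618) = 1.1580

(-1.1679, 1.1580, 2.7618)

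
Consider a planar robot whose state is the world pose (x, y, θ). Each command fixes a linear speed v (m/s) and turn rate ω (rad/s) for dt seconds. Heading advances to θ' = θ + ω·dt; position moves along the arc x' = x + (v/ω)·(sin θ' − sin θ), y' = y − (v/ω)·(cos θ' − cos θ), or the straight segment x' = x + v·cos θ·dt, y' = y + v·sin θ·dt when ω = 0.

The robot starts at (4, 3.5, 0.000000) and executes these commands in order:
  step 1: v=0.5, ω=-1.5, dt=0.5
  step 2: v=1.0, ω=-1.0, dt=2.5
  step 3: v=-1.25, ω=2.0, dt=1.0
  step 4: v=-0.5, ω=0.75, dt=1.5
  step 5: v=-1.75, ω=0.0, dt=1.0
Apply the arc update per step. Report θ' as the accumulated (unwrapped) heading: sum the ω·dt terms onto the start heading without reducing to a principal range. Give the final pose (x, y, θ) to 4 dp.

(1.8122, 3.1726, -0.1250)

step 1: θ'=-0.7500 (R=-0.3333) → pose (4.2272, 3.4106, -0.7500)
step 2: θ'=-3.2500 (R=-1.0000) → pose (3.4374, 1.6847, -3.2500)
step 3: θ'=-1.2500 (R=-0.6250) → pose (4.0981, 2.5032, -1.2500)
step 4: θ'=-0.1250 (R=-0.6667) → pose (3.5486, 2.9544, -0.1250)
step 5: θ'=-0.1250 (straight) → pose (1.8122, 3.1726, -0.1250)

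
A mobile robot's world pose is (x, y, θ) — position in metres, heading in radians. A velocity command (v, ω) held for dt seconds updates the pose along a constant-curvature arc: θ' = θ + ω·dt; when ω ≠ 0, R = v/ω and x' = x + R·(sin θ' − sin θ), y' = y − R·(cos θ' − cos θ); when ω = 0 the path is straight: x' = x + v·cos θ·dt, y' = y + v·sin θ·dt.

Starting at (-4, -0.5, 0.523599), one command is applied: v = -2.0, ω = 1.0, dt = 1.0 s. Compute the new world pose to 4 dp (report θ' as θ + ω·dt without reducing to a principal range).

(-4.9978, -2.1377, 1.5236)

θ' = 0.5236 + 1.0·1.0 = 1.5236
R = v/ω = -2.0/1.0 = -2.0000
x' = -4 + -2.0000·(sin 1.5236 − sin 0.5236) = -4.9978
y' = -0.5 − -2.0000·(cos 1.5236 − cos 0.5236) = -2.1377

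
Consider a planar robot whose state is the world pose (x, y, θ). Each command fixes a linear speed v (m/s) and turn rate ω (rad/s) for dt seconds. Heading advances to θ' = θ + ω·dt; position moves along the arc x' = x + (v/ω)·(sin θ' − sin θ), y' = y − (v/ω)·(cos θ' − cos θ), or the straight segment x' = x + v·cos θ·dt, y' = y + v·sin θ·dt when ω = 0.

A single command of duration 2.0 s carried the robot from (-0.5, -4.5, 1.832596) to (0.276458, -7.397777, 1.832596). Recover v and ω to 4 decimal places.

Δθ = 1.832596 − 1.832596 = 0.000000
ω = Δθ/dt = 0.000000/2.0 = 0.0000
ω = 0 → v = (Δx·cos θ + Δy·sin θ)/dt = -1.5000

v = -1.5000, ω = 0.0000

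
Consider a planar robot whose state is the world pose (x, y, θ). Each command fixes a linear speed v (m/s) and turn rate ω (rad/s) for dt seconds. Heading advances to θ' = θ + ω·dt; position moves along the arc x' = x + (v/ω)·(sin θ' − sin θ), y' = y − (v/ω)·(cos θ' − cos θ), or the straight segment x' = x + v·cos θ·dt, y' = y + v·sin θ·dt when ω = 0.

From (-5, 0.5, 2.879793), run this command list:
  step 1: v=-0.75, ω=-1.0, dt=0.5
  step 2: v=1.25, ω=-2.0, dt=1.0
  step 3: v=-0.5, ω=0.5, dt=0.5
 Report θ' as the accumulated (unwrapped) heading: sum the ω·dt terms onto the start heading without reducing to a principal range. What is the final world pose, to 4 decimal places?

(-4.6950, 1.2304, 0.6298)

step 1: θ'=2.3798 (R=0.7500) → pose (-4.6764, 0.3183, 2.3798)
step 2: θ'=0.3798 (R=-0.6250) → pose (-4.4768, 1.3510, 0.3798)
step 3: θ'=0.6298 (R=-1.0000) → pose (-4.6950, 1.2304, 0.6298)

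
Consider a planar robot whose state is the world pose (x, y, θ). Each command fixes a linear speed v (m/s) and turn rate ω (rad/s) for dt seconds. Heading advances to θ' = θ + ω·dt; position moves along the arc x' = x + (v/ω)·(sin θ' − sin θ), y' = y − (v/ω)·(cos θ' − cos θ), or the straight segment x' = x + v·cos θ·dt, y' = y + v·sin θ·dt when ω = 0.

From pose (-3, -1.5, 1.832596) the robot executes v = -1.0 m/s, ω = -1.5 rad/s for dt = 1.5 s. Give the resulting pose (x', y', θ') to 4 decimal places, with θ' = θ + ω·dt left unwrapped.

θ' = 1.8326 + -1.5·1.5 = -0.4174
R = v/ω = -1.0/-1.5 = 0.6667
x' = -3 + 0.6667·(sin -0.4174 − sin 1.8326) = -3.9142
y' = -1.5 − 0.6667·(cos -0.4174 − cos 1.8326) = -2.2820

(-3.9142, -2.2820, -0.4174)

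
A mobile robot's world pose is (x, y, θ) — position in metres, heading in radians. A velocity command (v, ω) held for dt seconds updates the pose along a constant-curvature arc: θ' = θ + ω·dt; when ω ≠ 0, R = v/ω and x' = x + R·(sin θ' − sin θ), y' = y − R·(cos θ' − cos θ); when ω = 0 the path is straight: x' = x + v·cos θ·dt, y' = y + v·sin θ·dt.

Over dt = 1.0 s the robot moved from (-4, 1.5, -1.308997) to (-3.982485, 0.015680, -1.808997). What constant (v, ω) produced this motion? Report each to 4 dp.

v = 1.5000, ω = -0.5000

Δθ = -1.808997 − -1.308997 = -0.500000
ω = Δθ/dt = -0.500000/1.0 = -0.5000
R = −Δy/(cos θ' − cos θ) = -3.0000
v = R·ω = -3.0000·-0.5000 = 1.5000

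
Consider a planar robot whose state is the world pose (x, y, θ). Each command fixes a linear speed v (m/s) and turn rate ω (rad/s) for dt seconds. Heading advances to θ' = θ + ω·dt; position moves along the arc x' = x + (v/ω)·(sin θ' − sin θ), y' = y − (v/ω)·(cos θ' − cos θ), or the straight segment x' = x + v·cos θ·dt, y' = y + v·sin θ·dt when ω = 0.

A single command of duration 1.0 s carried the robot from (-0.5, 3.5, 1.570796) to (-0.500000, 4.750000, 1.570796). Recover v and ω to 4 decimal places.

Δθ = 1.570796 − 1.570796 = 0.000000
ω = Δθ/dt = 0.000000/1.0 = 0.0000
ω = 0 → v = (Δx·cos θ + Δy·sin θ)/dt = 1.2500

v = 1.2500, ω = 0.0000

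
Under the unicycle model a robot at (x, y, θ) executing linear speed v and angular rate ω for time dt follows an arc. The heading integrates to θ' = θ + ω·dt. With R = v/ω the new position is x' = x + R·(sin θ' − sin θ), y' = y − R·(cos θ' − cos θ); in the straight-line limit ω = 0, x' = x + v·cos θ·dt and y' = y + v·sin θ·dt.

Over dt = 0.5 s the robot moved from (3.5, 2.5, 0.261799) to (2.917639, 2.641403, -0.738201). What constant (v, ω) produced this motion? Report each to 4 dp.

Δθ = -0.738201 − 0.261799 = -1.000000
ω = Δθ/dt = -1.000000/0.5 = -2.0000
R = Δx/(sin θ' − sin θ) = 0.6250
v = R·ω = 0.6250·-2.0000 = -1.2500

v = -1.2500, ω = -2.0000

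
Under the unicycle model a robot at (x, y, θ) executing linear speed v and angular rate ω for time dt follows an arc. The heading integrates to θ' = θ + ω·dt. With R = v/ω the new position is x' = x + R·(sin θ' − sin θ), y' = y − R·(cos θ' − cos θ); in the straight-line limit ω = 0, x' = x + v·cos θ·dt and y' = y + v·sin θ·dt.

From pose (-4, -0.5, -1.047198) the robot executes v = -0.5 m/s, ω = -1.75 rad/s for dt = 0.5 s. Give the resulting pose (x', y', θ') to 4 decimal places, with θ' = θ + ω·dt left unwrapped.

(-4.0208, -0.2588, -1.9222)

θ' = -1.0472 + -1.75·0.5 = -1.9222
R = v/ω = -0.5/-1.75 = 0.2857
x' = -4 + 0.2857·(sin -1.9222 − sin -1.0472) = -4.0208
y' = -0.5 − 0.2857·(cos -1.9222 − cos -1.0472) = -0.2588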